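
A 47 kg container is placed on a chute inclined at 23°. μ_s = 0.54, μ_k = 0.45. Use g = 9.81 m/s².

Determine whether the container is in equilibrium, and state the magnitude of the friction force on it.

f ≈ 180 N

N = m g cos θ = 424 N.
Down-slope weight component: m g sin θ = 180 N.
μ_s N = 229 N.
180 ≤ 229 N, so it stays put; friction = 180 N.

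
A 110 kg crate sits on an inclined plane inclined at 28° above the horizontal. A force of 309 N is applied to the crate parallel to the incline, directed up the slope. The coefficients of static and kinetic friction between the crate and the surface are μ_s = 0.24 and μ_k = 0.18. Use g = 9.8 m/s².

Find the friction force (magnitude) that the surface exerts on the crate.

The normal reaction is N = m g cos θ = 951.8 N.
Parallel to the incline, ΣF = 0 gives f = m g sin θ − P = 506.1 − 309 = 197.1 N (up-slope positive).
Static friction can supply at most μ_s N = 228.4 N.
Since |197.1| ≤ 228.4 N, the crate remains in static equilibrium and friction takes exactly the required value.

f ≈ 197 N (up the incline)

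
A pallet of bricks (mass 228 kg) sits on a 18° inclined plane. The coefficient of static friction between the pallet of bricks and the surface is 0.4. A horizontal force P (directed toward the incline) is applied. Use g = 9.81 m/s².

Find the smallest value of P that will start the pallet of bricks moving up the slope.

P ≈ 1860 N

At impending motion up the slope, friction acts down-slope at its limit: f = μ_s N.
Perpendicular to the incline: N = m g cos θ + P sin θ.
Along the incline: P cos θ = m g sin θ + μ_s N = m g sin θ + μ_s (m g cos θ + P sin θ).
Solving, P (cos θ − μ_s sin θ) = m g (sin θ + μ_s cos θ), so P = 228×9.81×(sin 18° + 0.4 cos 18°)/(cos 18° − 0.4 sin 18°) = 2240×0.6894/0.8274 = 1860 N.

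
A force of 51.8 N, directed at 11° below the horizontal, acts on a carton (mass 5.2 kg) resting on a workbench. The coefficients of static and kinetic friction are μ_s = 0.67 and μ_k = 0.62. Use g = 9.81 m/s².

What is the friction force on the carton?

f ≈ 37.8 N

N = m g + P sin α = 51.01 + 51.8×sin 11° = 60.9 N.
The horizontal driving force is P cos α = 50.85 N, so equilibrium needs friction f = 50.85 N.
μ_s N = 0.67 × 60.9 = 40.8 N.
50.85 > 40.8 N → the carton slides; f = μ_k N = 0.62×60.9 = 37.8 N.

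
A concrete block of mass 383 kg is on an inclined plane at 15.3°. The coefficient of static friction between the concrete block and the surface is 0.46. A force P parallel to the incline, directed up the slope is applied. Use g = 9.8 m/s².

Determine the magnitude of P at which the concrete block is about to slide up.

At impending motion up the slope, friction acts down-slope at its limit: f = μ_s N.
P is parallel to the surface, so N = m g cos θ = 3620 N.
Along the incline: P = m g sin θ + μ_s N = 990 + 0.46×3620 = 2660 N.

P ≈ 2660 N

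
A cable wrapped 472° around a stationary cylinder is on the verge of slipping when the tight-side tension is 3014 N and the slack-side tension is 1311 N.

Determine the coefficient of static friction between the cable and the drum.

T₂/T₁ = e^{μβ} → μ = ln(T₂/T₁)/β.
β = 472° = 8.238 rad.
μ = ln(3014/1311)/8.238 = ln(2.299)/8.238 = 0.101.

μ ≈ 0.101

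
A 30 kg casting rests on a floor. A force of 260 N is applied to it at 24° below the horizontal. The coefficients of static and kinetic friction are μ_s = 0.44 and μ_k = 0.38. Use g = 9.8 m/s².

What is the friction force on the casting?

N = m g + P sin α = 294 + 260×sin 24° = 399.8 N.
For equilibrium, f = P cos α = 260×cos 24° = 237.5 N.
μ_s N = 0.44 × 399.8 = 175.9 N.
237.5 > 175.9 N → the casting slides; f = μ_k N = 0.38×399.8 = 152 N.

f ≈ 152 N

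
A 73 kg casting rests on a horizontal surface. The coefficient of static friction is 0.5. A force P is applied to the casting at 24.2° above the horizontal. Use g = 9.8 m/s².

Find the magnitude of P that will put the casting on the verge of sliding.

P ≈ 320 N

N = m g − P sin α (the pull lifts the casting).
At impending slip, P cos α = μ_s N = μ_s (m g − P sin α).
Solving: P (cos α + μ_s sin α) = μ_s m g → P = 0.5×715/(cos 24.2° + 0.5 sin 24.2°) = 358/1.117 = 320 N.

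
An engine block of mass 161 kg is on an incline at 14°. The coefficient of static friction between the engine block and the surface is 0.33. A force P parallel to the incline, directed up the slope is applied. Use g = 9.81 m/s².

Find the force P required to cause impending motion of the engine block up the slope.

P ≈ 888 N

At impending motion up the slope, friction acts down-slope at its limit: f = μ_s N.
P is parallel to the surface, so N = m g cos θ = 1530 N.
Along the incline: P = m g sin θ + μ_s N = 382 + 0.33×1530 = 888 N.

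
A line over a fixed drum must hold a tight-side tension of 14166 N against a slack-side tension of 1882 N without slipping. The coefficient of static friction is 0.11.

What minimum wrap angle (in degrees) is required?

β_min ≈ 1050°

T₂/T₁ = e^{μβ} → β = ln(T₂/T₁)/μ.
β = ln(14166/1882)/0.11 = 2.019/0.11 = 18.35 rad.
In degrees: β = 18.35 × 180/π = 1050°.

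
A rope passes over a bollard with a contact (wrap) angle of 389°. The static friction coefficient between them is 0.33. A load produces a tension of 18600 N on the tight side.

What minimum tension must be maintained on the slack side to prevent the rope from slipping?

Capstan equation at impending slip: T_tight/T_slack = e^{μβ}.
β = 389° = 6.789 rad; e^{μβ} = e^{0.33×6.789} = 9.398.
T_slack = T_tight / e^{μβ} = 18600 / 9.398 = 1980 N.

T_min ≈ 1980 N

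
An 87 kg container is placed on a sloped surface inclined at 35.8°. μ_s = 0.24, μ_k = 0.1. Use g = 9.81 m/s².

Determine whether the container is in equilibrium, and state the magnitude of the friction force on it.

N = m g cos θ = 692 N.
Down-slope weight component: m g sin θ = 499 N.
μ_s N = 166 N.
499 > 166 N, so it slides; kinetic friction f = μ_k N = 0.1×692 = 69.2 N.

f ≈ 69.2 N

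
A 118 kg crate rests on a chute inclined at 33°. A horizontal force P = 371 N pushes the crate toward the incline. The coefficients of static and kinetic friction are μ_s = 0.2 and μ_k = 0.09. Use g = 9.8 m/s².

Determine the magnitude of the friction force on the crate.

f ≈ 105 N (up the incline)

Normal direction: N = m g cos θ + P sin θ = 1172 N.
Along the incline, the net driving force (taking up-slope positive) is P cos θ − m g sin θ = 311.1 − 629.8 = -318.7 N, so equilibrium requires friction f = 318.7 N (up-slope).
The limit of static friction is μ_s N = 234.4 N.
|f_req| = 318.7 > 234.4 N → the crate slides down the incline; f = μ_k N = 0.09 × 1172 = 105 N.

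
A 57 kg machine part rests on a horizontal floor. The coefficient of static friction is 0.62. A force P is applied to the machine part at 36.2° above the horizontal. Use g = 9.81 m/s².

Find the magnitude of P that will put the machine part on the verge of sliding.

N = m g − P sin α (the pull lifts the machine part).
At impending slip, P cos α = μ_s N = μ_s (m g − P sin α).
Solving: P (cos α + μ_s sin α) = μ_s m g → P = 0.62×559/(cos 36.2° + 0.62 sin 36.2°) = 347/1.173 = 296 N.

P ≈ 296 N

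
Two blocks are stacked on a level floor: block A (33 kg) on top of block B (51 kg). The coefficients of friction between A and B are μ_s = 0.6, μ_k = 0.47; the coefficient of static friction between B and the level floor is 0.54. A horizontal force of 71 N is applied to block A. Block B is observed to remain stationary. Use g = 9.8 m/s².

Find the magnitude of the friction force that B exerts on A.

Between the blocks, N₁ = m_A g = 323.4 N.
Maximum static friction on A from B: μ_s N₁ = 0.6×323.4 = 194 N.
P = 71 N is within that limit, so A and B move together (both at rest); the A–B friction is simply f₁ = P = 71 N.
By Newton's third law B feels 71 N forward from A. With B stationary, the floor's static friction on B balances it: f₂ = 71 N (well within μ_s(m_A+m_B)g = 444.5 N).

f ≈ 71 N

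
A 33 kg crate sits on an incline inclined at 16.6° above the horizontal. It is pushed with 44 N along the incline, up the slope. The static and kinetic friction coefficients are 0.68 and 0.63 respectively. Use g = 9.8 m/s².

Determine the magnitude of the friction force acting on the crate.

The normal reaction is N = m g cos θ = 309.9 N.
Parallel to the incline, ΣF = 0 gives f = m g sin θ − P = 92.39 − 44 = 48.39 N (up-slope positive).
Static friction can supply at most μ_s N = 210.7 N.
Since |48.39| ≤ 210.7 N, no slip — friction simply equals what equilibrium demands.

f ≈ 48.4 N (up the incline)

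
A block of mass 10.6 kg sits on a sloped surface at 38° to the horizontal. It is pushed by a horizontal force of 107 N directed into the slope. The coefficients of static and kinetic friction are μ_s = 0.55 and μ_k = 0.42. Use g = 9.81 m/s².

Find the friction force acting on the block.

Normal direction: N = m g cos θ + P sin θ = 147.8 N.
Parallel to the incline: P cos θ − m g sin θ = 84.32 − 64.02 = 20.3 N; the friction needed to balance this is 20.3 N acting down the slope.
Maximum static friction: μ_s N = 0.55 × 147.8 = 81.3 N.
|f_req| = 20.3 ≤ 81.3 N → the block is in equilibrium; friction equals the required value.

f ≈ 20.3 N (down the incline)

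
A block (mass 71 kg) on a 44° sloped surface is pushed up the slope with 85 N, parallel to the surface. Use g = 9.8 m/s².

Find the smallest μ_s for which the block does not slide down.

N = m g cos θ = 500.5 N.
Friction must make up the shortfall along the incline: f = m g sin θ − P = 483.3 − 85 = 398.3 N.
At the threshold f = μ_s N, so μ_s,min = 398.3/500.5 = 0.796.

μ_s,min ≈ 0.796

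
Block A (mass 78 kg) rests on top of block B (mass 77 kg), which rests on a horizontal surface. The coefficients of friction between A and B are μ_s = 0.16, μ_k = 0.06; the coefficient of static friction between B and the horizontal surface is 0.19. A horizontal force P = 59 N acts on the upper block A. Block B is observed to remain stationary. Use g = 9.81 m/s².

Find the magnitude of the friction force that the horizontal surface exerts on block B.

The normal force B exerts on A is simply A's weight, N₁ = 765.2 N.
Maximum static friction on A from B: μ_s N₁ = 0.16×765.2 = 122.4 N.
P = 59 N is within that limit, so A and B move together (both at rest); the A–B friction is simply f₁ = P = 59 N.
By Newton's third law B feels 59 N forward from A. With B stationary, the floor's static friction on B balances it: f₂ = 59 N (well within μ_s(m_A+m_B)g = 288.9 N).

f ≈ 59 N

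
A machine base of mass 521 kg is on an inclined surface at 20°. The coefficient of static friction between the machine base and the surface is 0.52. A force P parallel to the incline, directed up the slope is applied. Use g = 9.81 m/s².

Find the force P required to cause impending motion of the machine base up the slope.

At impending motion up the slope, friction acts down-slope at its limit: f = μ_s N.
P is parallel to the surface, so N = m g cos θ = 4800 N.
Along the incline: P = m g sin θ + μ_s N = 1750 + 0.52×4800 = 4250 N.

P ≈ 4250 N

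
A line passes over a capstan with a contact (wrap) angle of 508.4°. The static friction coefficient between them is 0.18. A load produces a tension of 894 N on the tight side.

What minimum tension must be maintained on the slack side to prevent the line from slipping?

Capstan equation at impending slip: T_tight/T_slack = e^{μβ}.
β = 508.4° = 8.873 rad; e^{μβ} = e^{0.18×8.873} = 4.939.
T_slack = T_tight / e^{μβ} = 894 / 4.939 = 181 N.

T_min ≈ 181 N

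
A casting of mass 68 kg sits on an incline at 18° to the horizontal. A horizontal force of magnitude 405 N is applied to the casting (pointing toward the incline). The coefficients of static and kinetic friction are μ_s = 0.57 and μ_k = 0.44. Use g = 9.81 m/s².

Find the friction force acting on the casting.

f ≈ 179 N (down the incline)

Normal direction: N = m g cos θ + P sin θ = 759.6 N.
Parallel to the incline: P cos θ − m g sin θ = 385.2 − 206.1 = 179 N; the friction needed to balance this is 179 N acting down the slope.
The limit of static friction is μ_s N = 433 N.
Since 179 N is within the 433 N limit, the casting stays put and friction is exactly 179 N.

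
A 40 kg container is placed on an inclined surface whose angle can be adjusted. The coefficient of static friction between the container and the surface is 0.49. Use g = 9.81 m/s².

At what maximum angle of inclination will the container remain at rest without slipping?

At the slip threshold, m g sin θ = μ_s · m g cos θ, so tan θ = μ_s.
θ_max = arctan(0.49) = 26.1°.

θ_max ≈ 26.1°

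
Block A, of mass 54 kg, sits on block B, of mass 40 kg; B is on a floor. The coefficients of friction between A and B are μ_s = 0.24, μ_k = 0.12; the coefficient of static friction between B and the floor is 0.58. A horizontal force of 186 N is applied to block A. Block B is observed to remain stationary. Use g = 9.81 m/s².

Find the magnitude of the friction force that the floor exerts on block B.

f ≈ 63.6 N

The normal force B exerts on A is simply A's weight, N₁ = 529.7 N.
Maximum static friction on A from B: μ_s N₁ = 0.24×529.7 = 127.1 N.
P = 186 N exceeds that limit, so A slips over B and the interface friction becomes kinetic: f₁ = μ_k N₁ = 0.12×529.7 = 63.6 N.
B experiences an equal 63.6 N forward from A (third law). B is in equilibrium, so the floor supplies f₂ = 63.6 N of static friction (limit μ_s(m_A+m_B)g = 534.8 N, not exceeded).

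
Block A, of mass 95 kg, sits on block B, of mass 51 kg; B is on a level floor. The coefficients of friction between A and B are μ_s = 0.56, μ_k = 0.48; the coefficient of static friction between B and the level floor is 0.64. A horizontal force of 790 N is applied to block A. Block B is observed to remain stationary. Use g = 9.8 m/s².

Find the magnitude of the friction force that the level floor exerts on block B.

The normal force B exerts on A is simply A's weight, N₁ = 931 N.
Maximum static friction on A from B: μ_s N₁ = 0.56×931 = 521.4 N.
Since P = 790 N > 521.4 N, A slides on B; the A–B friction is kinetic: f₁ = μ_k N₁ = 0.48×931 = 447 N.
By Newton's third law B feels 447 N forward from A. With B stationary, the floor's static friction on B balances it: f₂ = 447 N (well within μ_s(m_A+m_B)g = 915.7 N).

f ≈ 447 N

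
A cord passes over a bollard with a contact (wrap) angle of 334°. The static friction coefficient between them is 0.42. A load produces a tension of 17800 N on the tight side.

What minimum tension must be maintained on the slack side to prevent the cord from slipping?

T_min ≈ 1540 N

Capstan equation at impending slip: T_tight/T_slack = e^{μβ}.
β = 334° = 5.829 rad; e^{μβ} = e^{0.42×5.829} = 11.57.
T_slack = T_tight / e^{μβ} = 17800 / 11.57 = 1540 N.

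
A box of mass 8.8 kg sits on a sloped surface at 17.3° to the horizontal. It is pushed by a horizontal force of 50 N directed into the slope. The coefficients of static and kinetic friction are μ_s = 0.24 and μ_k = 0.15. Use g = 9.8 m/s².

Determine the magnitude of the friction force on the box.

The horizontal push has a component P sin θ into the surface, so N = m g cos θ + P sin θ = 82.34 + 14.87 = 97.21 N.
Parallel to the incline: P cos θ − m g sin θ = 47.74 − 25.65 = 22.09 N; the friction needed to balance this is 22.09 N acting down the slope.
Maximum static friction: μ_s N = 0.24 × 97.21 = 23.33 N.
|f_req| = 22.09 ≤ 23.33 N → the box is in equilibrium; friction equals the required value.

f ≈ 22.1 N (down the incline)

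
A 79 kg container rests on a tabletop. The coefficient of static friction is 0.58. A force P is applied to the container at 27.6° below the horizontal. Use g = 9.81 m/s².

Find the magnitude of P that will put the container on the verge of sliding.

P ≈ 728 N

N = m g + P sin α (the push presses the container into the tabletop).
At impending slip, P cos α = μ_s N = μ_s (m g + P sin α).
Solving: P (cos α − μ_s sin α) = μ_s m g → P = 0.58×775/(cos 27.6° − 0.58 sin 27.6°) = 449/0.6175 = 728 N.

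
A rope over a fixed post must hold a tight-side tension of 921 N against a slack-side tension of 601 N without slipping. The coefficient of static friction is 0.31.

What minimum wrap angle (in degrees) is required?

β_min ≈ 78.9°

T₂/T₁ = e^{μβ} → β = ln(T₂/T₁)/μ.
β = ln(921/601)/0.31 = 0.4269/0.31 = 1.377 rad.
In degrees: β = 1.377 × 180/π = 78.9°.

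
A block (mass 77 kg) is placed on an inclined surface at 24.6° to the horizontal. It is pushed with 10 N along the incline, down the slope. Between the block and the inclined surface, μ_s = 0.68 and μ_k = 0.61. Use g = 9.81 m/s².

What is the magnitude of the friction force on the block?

f ≈ 324 N (up the incline)

Normal force: N = m g cos θ = 77 × 9.81 × cos 24.6° = 686.8 N.
For equilibrium along the incline the friction force must supply f = m g sin θ + P = 314.4 + 10 = 324.4 N (positive meaning up-slope).
The static-friction ceiling is μ_s N = 0.68 × 686.8 = 467 N.
Since |324.4| ≤ 467 N, no slip — friction simply equals what equilibrium demands.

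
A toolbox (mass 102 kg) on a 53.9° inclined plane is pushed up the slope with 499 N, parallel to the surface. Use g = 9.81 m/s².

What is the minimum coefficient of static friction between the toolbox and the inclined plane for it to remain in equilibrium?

μ_s,min ≈ 0.525

N = m g cos θ = 589.6 N.
Friction must make up the shortfall along the incline: f = m g sin θ − P = 808.5 − 499 = 309.5 N.
At the threshold f = μ_s N, so μ_s,min = 309.5/589.6 = 0.525.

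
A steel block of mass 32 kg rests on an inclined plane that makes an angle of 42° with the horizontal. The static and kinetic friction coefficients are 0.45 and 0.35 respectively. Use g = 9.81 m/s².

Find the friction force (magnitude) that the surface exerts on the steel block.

f ≈ 81.7 N (up the incline)

The normal reaction is N = m g cos θ = 233.3 N.
Along the slope the weight component is m g sin θ = 210.1 N; friction must supply exactly this, acting up-slope.
The static-friction ceiling is μ_s N = 0.45 × 233.3 = 105 N.
Since |210.1| > 105 N, static friction cannot hold it; the steel block slides down the incline and kinetic friction applies: f = μ_k N = 0.35 × 233.3 = 81.7 N.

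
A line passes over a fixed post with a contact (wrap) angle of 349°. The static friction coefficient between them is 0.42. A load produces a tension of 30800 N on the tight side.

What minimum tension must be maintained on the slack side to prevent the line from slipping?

Capstan equation at impending slip: T_tight/T_slack = e^{μβ}.
β = 349° = 6.091 rad; e^{μβ} = e^{0.42×6.091} = 12.91.
T_slack = T_tight / e^{μβ} = 30800 / 12.91 = 2390 N.

T_min ≈ 2390 N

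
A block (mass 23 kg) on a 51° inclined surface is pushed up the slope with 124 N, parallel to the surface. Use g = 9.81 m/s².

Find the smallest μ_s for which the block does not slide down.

μ_s,min ≈ 0.362

N = m g cos θ = 142 N.
Friction must make up the shortfall along the incline: f = m g sin θ − P = 175.3 − 124 = 51.35 N.
At the threshold f = μ_s N, so μ_s,min = 51.35/142 = 0.362.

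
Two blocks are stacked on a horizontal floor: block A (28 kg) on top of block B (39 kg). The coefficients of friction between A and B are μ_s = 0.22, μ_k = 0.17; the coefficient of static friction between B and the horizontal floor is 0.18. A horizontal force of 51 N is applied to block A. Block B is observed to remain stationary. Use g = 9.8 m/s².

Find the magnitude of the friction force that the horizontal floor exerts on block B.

f ≈ 51 N

Between the blocks, N₁ = m_A g = 274.4 N.
Maximum static friction on A from B: μ_s N₁ = 0.22×274.4 = 60.37 N.
P = 51 N is within that limit, so A and B move together (both at rest); the A–B friction is simply f₁ = P = 51 N.
B experiences an equal 51 N forward from A (third law). B is in equilibrium, so the floor supplies f₂ = 51 N of static friction (limit μ_s(m_A+m_B)g = 118.2 N, not exceeded).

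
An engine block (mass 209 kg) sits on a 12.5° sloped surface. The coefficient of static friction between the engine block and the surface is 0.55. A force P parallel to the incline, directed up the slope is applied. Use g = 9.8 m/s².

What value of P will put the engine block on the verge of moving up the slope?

P ≈ 1540 N

At impending motion up the slope, friction acts down-slope at its limit: f = μ_s N.
P is parallel to the surface, so N = m g cos θ = 2000 N.
Along the incline: P = m g sin θ + μ_s N = 443 + 0.55×2000 = 1540 N.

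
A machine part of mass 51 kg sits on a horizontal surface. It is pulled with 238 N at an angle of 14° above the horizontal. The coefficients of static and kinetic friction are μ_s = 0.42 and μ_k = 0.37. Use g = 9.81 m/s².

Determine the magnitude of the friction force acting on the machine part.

f ≈ 164 N

The vertical component of P reduces the normal force: N = m g − P sin α = 500.3 − 57.58 = 442.7 N.
The horizontal driving force is P cos α = 230.9 N, so equilibrium needs friction f = 230.9 N.
The static-friction limit is μ_s N = 185.9 N.
230.9 > 185.9 N → the machine part slides; f = μ_k N = 0.37×442.7 = 164 N.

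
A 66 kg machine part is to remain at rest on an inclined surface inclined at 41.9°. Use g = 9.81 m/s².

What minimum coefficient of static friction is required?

μ_s,min ≈ 0.897

At the slip threshold m g sin θ = μ_s m g cos θ, so μ_s,min = tan θ.
μ_s,min = tan 41.9° = 0.897.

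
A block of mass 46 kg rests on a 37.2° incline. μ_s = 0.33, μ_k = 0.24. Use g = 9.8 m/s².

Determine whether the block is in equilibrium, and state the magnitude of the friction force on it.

N = m g cos θ = 359 N.
Down-slope weight component: m g sin θ = 273 N.
μ_s N = 118 N.
273 > 118 N, so it slides; kinetic friction f = μ_k N = 0.24×359 = 86.2 N.

f ≈ 86.2 N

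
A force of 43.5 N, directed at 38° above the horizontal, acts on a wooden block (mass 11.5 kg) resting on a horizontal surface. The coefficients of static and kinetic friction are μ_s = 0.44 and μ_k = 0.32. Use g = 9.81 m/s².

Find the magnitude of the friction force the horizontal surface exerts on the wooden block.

f ≈ 34.3 N

The vertical component of P reduces the normal force: N = m g − P sin α = 112.8 − 26.78 = 86.03 N.
For equilibrium, f = P cos α = 43.5×cos 38° = 34.28 N.
The static-friction limit is μ_s N = 37.85 N.
34.28 ≤ 37.85 N → static; friction equals the required 34.3 N.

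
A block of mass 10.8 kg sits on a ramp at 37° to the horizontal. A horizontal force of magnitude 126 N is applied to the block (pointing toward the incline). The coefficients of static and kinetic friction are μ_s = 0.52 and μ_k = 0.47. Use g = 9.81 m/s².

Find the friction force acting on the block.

Resolve perpendicular to the incline: N = m g cos θ + P sin θ = 10.8×9.81×cos 37° + 126×sin 37° = 160.4 N.
Along the incline, the net driving force (taking up-slope positive) is P cos θ − m g sin θ = 100.6 − 63.76 = 36.87 N, so equilibrium requires friction f = -36.87 N (down-slope).
The limit of static friction is μ_s N = 83.43 N.
Since 36.87 N is within the 83.43 N limit, the block stays put and friction is exactly 36.9 N.

f ≈ 36.9 N (down the incline)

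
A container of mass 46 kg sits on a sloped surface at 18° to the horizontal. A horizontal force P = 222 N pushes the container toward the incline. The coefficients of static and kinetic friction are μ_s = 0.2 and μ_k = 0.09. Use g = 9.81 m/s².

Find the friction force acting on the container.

f ≈ 71.7 N (down the incline)

Resolve perpendicular to the incline: N = m g cos θ + P sin θ = 46×9.81×cos 18° + 222×sin 18° = 497.8 N.
Parallel to the incline: P cos θ − m g sin θ = 211.1 − 139.4 = 71.69 N; the friction needed to balance this is 71.69 N acting down the slope.
Maximum static friction: μ_s N = 0.2 × 497.8 = 99.56 N.
|f_req| = 71.69 ≤ 99.56 N → the container is in equilibrium; friction equals the required value.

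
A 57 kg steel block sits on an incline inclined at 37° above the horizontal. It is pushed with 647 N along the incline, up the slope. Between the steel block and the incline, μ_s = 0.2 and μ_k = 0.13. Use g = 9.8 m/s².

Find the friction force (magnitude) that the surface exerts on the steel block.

f ≈ 58 N (down the incline)

Perpendicular to the surface, N = m g cos θ = 57·9.8·cos 37° = 446.1 N.
Parallel to the incline, ΣF = 0 gives f = m g sin θ − P = 336.2 − 647 = -310.8 N (up-slope positive).
The static-friction ceiling is μ_s N = 0.2 × 446.1 = 89.22 N.
|-310.8| exceeds 89.22 N, so the steel block slips up-slope; friction is kinetic, f = μ_k N = 0.13×446.1 = 58 N.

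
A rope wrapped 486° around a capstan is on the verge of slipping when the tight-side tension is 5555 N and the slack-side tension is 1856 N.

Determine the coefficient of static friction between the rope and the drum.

μ ≈ 0.129

T₂/T₁ = e^{μβ} → μ = ln(T₂/T₁)/β.
β = 486° = 8.482 rad.
μ = ln(5555/1856)/8.482 = ln(2.993)/8.482 = 0.129.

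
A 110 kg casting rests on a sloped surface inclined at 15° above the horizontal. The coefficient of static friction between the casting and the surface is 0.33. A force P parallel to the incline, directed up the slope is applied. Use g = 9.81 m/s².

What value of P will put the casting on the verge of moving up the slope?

At impending motion up the slope, friction acts down-slope at its limit: f = μ_s N.
P is parallel to the surface, so N = m g cos θ = 1040 N.
Along the incline: P = m g sin θ + μ_s N = 279 + 0.33×1040 = 623 N.

P ≈ 623 N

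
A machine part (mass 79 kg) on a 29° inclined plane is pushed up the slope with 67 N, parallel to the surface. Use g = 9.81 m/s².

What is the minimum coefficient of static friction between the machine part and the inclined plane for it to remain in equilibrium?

N = m g cos θ = 677.8 N.
Friction must make up the shortfall along the incline: f = m g sin θ − P = 375.7 − 67 = 308.7 N.
At the threshold f = μ_s N, so μ_s,min = 308.7/677.8 = 0.455.

μ_s,min ≈ 0.455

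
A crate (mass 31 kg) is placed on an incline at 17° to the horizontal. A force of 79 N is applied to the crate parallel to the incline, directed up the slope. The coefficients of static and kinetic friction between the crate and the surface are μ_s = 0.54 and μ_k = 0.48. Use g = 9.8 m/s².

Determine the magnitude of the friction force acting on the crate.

f ≈ 9.82 N (up the incline)

Perpendicular to the surface, N = m g cos θ = 31·9.8·cos 17° = 290.5 N.
The friction needed for equilibrium is m g sin θ − P = 88.82 − 79 = 9.823 N, measured positive up-slope.
Static friction can supply at most μ_s N = 156.9 N.
Since |9.823| ≤ 156.9 N, no slip — friction simply equals what equilibrium demands.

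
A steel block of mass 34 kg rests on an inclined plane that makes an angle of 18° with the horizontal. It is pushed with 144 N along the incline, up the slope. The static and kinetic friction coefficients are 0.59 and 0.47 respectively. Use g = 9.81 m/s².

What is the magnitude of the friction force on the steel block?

f ≈ 40.9 N (down the incline)

Perpendicular to the surface, N = m g cos θ = 34·9.81·cos 18° = 317.2 N.
For equilibrium along the incline the friction force must supply f = m g sin θ − P = 103.1 − 144 = -40.93 N (positive meaning up-slope).
Static friction can supply at most μ_s N = 187.2 N.
Since |-40.93| ≤ 187.2 N, no slip — friction simply equals what equilibrium demands.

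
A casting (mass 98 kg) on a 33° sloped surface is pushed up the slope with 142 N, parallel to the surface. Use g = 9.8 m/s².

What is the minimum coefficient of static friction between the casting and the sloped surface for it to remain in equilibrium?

N = m g cos θ = 805.5 N.
Friction must make up the shortfall along the incline: f = m g sin θ − P = 523.1 − 142 = 381.1 N.
At the threshold f = μ_s N, so μ_s,min = 381.1/805.5 = 0.473.

μ_s,min ≈ 0.473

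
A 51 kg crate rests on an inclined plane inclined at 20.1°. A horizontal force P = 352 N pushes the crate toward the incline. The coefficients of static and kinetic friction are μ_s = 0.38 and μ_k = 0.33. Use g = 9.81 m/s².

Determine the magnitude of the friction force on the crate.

f ≈ 159 N (down the incline)

Resolve perpendicular to the incline: N = m g cos θ + P sin θ = 51×9.81×cos 20.1° + 352×sin 20.1° = 590.8 N.
Along the incline, the net driving force (taking up-slope positive) is P cos θ − m g sin θ = 330.6 − 171.9 = 158.6 N, so equilibrium requires friction f = -158.6 N (down-slope).
The limit of static friction is μ_s N = 224.5 N.
|f_req| = 158.6 ≤ 224.5 N → the crate is in equilibrium; friction equals the required value.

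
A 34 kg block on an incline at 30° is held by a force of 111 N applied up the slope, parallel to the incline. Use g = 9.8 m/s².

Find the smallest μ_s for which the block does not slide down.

N = m g cos θ = 288.6 N.
Friction must make up the shortfall along the incline: f = m g sin θ − P = 166.6 − 111 = 55.6 N.
At the threshold f = μ_s N, so μ_s,min = 55.6/288.6 = 0.193.

μ_s,min ≈ 0.193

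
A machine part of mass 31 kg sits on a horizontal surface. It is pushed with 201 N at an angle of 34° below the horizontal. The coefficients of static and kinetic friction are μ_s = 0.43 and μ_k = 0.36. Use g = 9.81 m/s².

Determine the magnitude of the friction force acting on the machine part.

f ≈ 167 N

The vertical component of P adds to the normal force: N = m g + P sin α = 304.1 + 112.4 = 416.5 N.
The horizontal driving force is P cos α = 166.6 N, so equilibrium needs friction f = 166.6 N.
The static-friction limit is μ_s N = 179.1 N.
166.6 ≤ 179.1 N → static; friction equals the required 167 N.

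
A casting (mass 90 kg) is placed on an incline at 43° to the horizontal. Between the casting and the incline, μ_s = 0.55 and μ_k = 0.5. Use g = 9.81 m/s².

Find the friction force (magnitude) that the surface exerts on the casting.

The normal reaction is N = m g cos θ = 645.7 N.
Along the slope the weight component is m g sin θ = 602.1 N; friction must supply exactly this, acting up-slope.
Maximum static friction available: μ_s N = 0.55 × 645.7 = 355.1 N.
Since |602.1| > 355.1 N, static friction cannot hold it; the casting slides down the incline and kinetic friction applies: f = μ_k N = 0.5 × 645.7 = 323 N.

f ≈ 323 N (up the incline)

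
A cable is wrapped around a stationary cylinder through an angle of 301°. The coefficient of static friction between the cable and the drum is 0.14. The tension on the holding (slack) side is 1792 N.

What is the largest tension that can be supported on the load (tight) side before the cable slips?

T_max ≈ 3740 N

At impending slip the capstan equation gives T₂/T₁ = e^{μβ} with β in radians.
β = 301° × π/180 = 5.253 rad.
e^{μβ} = e^{0.14×5.253} = 2.086.
T₂ = T₁ · e^{μβ} = 1792 × 2.086 = 3740 N.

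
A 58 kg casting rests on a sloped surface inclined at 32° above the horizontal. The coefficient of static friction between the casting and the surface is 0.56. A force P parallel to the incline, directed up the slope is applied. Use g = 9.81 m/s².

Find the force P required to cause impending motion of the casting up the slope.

At impending motion up the slope, friction acts down-slope at its limit: f = μ_s N.
P is parallel to the surface, so N = m g cos θ = 483 N.
Along the incline: P = m g sin θ + μ_s N = 302 + 0.56×483 = 572 N.

P ≈ 572 N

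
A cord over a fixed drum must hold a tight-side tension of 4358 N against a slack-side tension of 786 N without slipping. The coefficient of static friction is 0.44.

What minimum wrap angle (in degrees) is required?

β_min ≈ 223°

T₂/T₁ = e^{μβ} → β = ln(T₂/T₁)/μ.
β = ln(4358/786)/0.44 = 1.713/0.44 = 3.893 rad.
In degrees: β = 3.893 × 180/π = 223°.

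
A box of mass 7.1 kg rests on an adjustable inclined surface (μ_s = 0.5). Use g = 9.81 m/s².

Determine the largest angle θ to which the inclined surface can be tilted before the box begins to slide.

θ_max ≈ 26.6°

At the slip threshold, m g sin θ = μ_s · m g cos θ, so tan θ = μ_s.
θ_max = arctan(0.5) = 26.6°.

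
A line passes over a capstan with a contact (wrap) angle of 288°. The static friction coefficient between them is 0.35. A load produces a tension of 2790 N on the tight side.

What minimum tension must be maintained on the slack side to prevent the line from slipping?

Capstan equation at impending slip: T_tight/T_slack = e^{μβ}.
β = 288° = 5.027 rad; e^{μβ} = e^{0.35×5.027} = 5.808.
T_slack = T_tight / e^{μβ} = 2790 / 5.808 = 480 N.

T_min ≈ 480 N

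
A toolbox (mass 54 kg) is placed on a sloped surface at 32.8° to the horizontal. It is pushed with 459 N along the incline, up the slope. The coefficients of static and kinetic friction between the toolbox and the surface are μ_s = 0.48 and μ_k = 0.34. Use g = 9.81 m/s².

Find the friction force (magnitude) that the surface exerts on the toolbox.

f ≈ 172 N (down the incline)

Perpendicular to the surface, N = m g cos θ = 54·9.81·cos 32.8° = 445.3 N.
The friction needed for equilibrium is m g sin θ − P = 287 − 459 = -172 N, measured positive up-slope.
The static-friction ceiling is μ_s N = 0.48 × 445.3 = 213.7 N.
Since |-172| ≤ 213.7 N, no slip — friction simply equals what equilibrium demands.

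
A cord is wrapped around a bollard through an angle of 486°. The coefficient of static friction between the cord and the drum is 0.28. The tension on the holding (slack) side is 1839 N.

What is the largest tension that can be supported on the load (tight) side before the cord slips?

T_max ≈ 19800 N

At impending slip the capstan equation gives T₂/T₁ = e^{μβ} with β in radians.
β = 486° × π/180 = 8.482 rad.
e^{μβ} = e^{0.28×8.482} = 10.75.
T₂ = T₁ · e^{μβ} = 1839 × 10.75 = 19800 N.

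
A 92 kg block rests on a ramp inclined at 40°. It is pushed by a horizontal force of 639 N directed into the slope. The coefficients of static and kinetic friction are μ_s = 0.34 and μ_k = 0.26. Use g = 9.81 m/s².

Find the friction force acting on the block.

The horizontal push has a component P sin θ into the surface, so N = m g cos θ + P sin θ = 691.4 + 410.7 = 1102 N.
Parallel to the incline: P cos θ − m g sin θ = 489.5 − 580.1 = -90.63 N; the friction needed to balance this is 90.63 N acting up the slope.
The limit of static friction is μ_s N = 374.7 N.
Since 90.63 N is within the 374.7 N limit, the block stays put and friction is exactly 90.6 N.

f ≈ 90.6 N (up the incline)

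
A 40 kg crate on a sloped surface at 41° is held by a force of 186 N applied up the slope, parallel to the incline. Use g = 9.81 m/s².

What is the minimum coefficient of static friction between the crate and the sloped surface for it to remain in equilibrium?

N = m g cos θ = 296.1 N.
Friction must make up the shortfall along the incline: f = m g sin θ − P = 257.4 − 186 = 71.44 N.
At the threshold f = μ_s N, so μ_s,min = 71.44/296.1 = 0.241.

μ_s,min ≈ 0.241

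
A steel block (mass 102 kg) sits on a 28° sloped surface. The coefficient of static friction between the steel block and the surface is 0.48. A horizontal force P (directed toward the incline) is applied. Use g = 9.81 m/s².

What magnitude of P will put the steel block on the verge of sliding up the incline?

P ≈ 1360 N

At impending motion up the slope, friction acts down-slope at its limit: f = μ_s N.
Perpendicular to the incline: N = m g cos θ + P sin θ.
Along the incline: P cos θ = m g sin θ + μ_s N = m g sin θ + μ_s (m g cos θ + P sin θ).
Solving, P (cos θ − μ_s sin θ) = m g (sin θ + μ_s cos θ), so P = 102×9.81×(sin 28° + 0.48 cos 28°)/(cos 28° − 0.48 sin 28°) = 1000×0.8933/0.6576 = 1360 N.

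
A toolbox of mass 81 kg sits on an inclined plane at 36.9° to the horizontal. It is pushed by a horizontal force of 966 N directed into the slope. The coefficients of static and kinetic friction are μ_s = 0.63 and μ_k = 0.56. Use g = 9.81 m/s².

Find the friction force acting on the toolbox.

f ≈ 295 N (down the incline)

The horizontal push has a component P sin θ into the surface, so N = m g cos θ + P sin θ = 635.4 + 580 = 1215 N.
Along the incline, the net driving force (taking up-slope positive) is P cos θ − m g sin θ = 772.5 − 477.1 = 295.4 N, so equilibrium requires friction f = -295.4 N (down-slope).
Maximum static friction: μ_s N = 0.63 × 1215 = 765.7 N.
|f_req| = 295.4 ≤ 765.7 N → the toolbox is in equilibrium; friction equals the required value.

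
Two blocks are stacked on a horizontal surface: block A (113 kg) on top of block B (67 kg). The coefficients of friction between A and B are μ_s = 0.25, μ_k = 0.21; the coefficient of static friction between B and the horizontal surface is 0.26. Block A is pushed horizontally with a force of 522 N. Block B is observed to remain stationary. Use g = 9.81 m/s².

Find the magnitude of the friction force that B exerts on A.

f ≈ 233 N

Between the blocks, N₁ = m_A g = 1109 N.
Maximum static friction on A from B: μ_s N₁ = 0.25×1109 = 277.1 N.
P = 522 N exceeds that limit, so A slips over B and the interface friction becomes kinetic: f₁ = μ_k N₁ = 0.21×1109 = 233 N.
B experiences an equal 233 N forward from A (third law). B is in equilibrium, so the floor supplies f₂ = 233 N of static friction (limit μ_s(m_A+m_B)g = 459.1 N, not exceeded).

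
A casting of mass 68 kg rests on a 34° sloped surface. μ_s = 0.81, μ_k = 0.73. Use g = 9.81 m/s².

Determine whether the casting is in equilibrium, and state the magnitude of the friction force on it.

N = m g cos θ = 553 N.
Down-slope weight component: m g sin θ = 373 N.
μ_s N = 448 N.
373 ≤ 448 N, so it stays put; friction = 373 N.

f ≈ 373 N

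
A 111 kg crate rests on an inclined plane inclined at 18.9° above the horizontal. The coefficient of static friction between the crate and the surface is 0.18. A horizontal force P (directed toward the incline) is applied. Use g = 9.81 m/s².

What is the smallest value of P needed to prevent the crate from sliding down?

The crate tends to slide down (tan θ > μ_s), so at the point of impending slip friction acts up-slope at its limit: f = μ_s N.
Perpendicular to the incline: N = m g cos θ + P sin θ.
Along the incline: P cos θ + μ_s N = m g sin θ, i.e. P cos θ + μ_s (m g cos θ + P sin θ) = m g sin θ.
Solving, P (cos θ + μ_s sin θ) = m g (sin θ − μ_s cos θ), so P = 1090×0.1536/1.004 = 167 N.

P_min ≈ 167 N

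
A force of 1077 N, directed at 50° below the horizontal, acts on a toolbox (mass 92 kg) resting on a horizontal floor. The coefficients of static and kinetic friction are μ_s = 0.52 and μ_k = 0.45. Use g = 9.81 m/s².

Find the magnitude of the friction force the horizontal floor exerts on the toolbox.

Vertical equilibrium gives N = m g + P sin α = 1728 N.
The horizontal driving force is P cos α = 692.3 N, so equilibrium needs friction f = 692.3 N.
The static-friction limit is μ_s N = 898.3 N.
692.3 ≤ 898.3 N → static; friction equals the required 692 N.

f ≈ 692 N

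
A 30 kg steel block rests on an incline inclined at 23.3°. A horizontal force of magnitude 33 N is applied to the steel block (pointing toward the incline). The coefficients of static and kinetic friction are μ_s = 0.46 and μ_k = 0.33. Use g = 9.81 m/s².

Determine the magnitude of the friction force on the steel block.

Normal direction: N = m g cos θ + P sin θ = 283.4 N.
Along the incline, the net driving force (taking up-slope positive) is P cos θ − m g sin θ = 30.31 − 116.4 = -86.1 N, so equilibrium requires friction f = 86.1 N (up-slope).
The limit of static friction is μ_s N = 130.3 N.
|f_req| = 86.1 ≤ 130.3 N → the steel block is in equilibrium; friction equals the required value.

f ≈ 86.1 N (up the incline)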